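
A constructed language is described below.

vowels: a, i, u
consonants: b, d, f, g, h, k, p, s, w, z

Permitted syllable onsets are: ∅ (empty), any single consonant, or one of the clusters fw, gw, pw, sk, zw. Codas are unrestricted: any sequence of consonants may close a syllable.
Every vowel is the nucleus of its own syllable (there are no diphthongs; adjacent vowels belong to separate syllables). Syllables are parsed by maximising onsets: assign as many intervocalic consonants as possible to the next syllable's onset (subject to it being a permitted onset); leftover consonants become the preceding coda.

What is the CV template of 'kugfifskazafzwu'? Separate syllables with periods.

The vowels are u, i, a, a, u — 5 nuclei, so 5 syllables.
/u…i/ gap (V1→V2): cluster /gf/ — the longest permitted-onset suffix is /f/; onset = /f/, preceding coda = /g/.
/i…a/ gap (V2→V3): /fsk/ — longest licit onset from the right is /sk/, leaving /f/ as coda.
/a…a/ gap (V3→V4): just /z/ — single C goes to the following onset.
/a…u/ gap (V4→V5): /fzw/ — longest licit onset from the right is /zw/, leaving /f/ as coda.
Putting it together: kug.fif.ska.zaf.zwu.
Mapping each syllable to C/V: /kug/ → CVC, /fif/ → CVC, /ska/ → CCV, /zaf/ → CVC, /zwu/ → CCV.

CVC.CVC.CCV.CVC.CCV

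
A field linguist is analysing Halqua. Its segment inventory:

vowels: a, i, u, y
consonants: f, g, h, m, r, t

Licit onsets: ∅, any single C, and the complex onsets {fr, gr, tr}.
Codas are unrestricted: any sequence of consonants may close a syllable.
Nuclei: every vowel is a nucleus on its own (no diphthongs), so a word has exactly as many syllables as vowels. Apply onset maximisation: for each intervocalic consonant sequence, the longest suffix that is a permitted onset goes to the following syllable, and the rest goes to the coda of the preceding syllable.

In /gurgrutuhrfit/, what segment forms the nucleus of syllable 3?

u

Nuclei (vowels): u, u, u, i → 4 syllables.
The third nucleus (vowel 3 from the left) is /u/.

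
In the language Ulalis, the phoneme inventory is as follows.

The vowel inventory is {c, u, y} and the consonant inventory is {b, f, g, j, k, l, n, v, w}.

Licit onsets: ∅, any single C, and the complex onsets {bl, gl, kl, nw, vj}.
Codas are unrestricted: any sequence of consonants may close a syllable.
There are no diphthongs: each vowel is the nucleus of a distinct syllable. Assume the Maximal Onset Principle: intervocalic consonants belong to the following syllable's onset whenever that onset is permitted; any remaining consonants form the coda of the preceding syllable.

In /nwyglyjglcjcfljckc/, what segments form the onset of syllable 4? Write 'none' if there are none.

Vowels present: y, y, c, c, c, c; each is a nucleus, giving 6 syllables.
/y…y/ gap (V1→V2): /gl/ — entire cluster is a permitted onset → onset /gl/, coda ∅.
/y…c/ gap (V2→V3): /jgl/ splits as /j/ + /gl/ (/gl/ is the longest suffix that is a licit onset).
/c…c/ gap (V3→V4): just /j/ — single C goes to the following onset.
/c…c/ gap (V4→V5): cluster /flj/ — the longest permitted-onset suffix is /j/; onset = /j/, preceding coda = /fl/.
/c…c/ gap (V5→V6): just /k/ — single C goes to the following onset.
So the parse is nwy.glyj.glc.jcfl.jc.kc.
Syllable 4 is /jcfl/: onset /j/, nucleus /c/, coda /fl/.

j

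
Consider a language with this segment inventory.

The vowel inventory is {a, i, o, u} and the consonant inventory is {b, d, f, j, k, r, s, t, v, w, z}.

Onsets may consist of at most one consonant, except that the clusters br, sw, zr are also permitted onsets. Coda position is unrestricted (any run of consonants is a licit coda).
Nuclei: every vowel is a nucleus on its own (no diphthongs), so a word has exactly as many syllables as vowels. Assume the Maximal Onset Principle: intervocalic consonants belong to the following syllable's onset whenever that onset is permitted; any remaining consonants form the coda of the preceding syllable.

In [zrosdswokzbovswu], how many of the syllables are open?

1

Nuclei (vowels): o, o, o, u → 4 syllables.
Between /o/ (V1) and /o/ (V2): /sdsw/ splits as /sd/ + /sw/ (/sw/ is the longest suffix that is a licit onset).
Between /o/ (V2) and /o/ (V3): /kzb/ splits as /kz/ + /b/ (/b/ is the longest suffix that is a licit onset).
Between /o/ (V3) and /u/ (V4): /vsw/ splits as /v/ + /sw/ (/sw/ is the longest suffix that is a licit onset).
Putting it together: zrosd.swokz.bov.swu.
Classifying each syllable: /zrosd/ (closed), /swokz/ (closed), /bov/ (closed), /swu/ (open).
Open syllables: 1.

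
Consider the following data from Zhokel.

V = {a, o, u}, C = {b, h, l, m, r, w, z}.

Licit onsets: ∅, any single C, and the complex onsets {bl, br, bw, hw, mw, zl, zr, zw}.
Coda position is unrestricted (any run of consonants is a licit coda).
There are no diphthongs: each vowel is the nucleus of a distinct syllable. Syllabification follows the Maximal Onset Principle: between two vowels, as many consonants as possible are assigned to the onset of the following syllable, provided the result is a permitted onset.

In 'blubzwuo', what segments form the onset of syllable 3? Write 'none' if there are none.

none

Nuclei (vowels): u, u, o → 3 syllables.
σ1/σ2 boundary: /bzw/ splits as /b/ + /zw/ (/zw/ is the longest suffix that is a licit onset).
σ2/σ3 boundary: no consonants, so the boundary falls immediately after /u/.
Syllabification: blub.zwu.o.
Syllable 3 is /o/: onset ∅, nucleus /o/, coda ∅.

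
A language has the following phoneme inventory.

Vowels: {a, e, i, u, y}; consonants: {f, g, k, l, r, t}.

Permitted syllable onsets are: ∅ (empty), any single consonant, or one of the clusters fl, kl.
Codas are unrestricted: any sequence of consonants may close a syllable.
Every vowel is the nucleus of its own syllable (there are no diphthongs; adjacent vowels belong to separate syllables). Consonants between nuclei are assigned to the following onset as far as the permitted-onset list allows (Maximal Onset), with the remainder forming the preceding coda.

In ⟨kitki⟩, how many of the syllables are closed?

1

The vowels are i, i — 2 nuclei, so 2 syllables.
Between /i/ (V1) and /i/ (V2): /tk/; trying suffixes from longest down, /k/ is the first permitted one, so coda /t/ | onset /k/.
Syllabification: kit.ki.
Classifying each syllable: /kit/ (closed), /ki/ (open).
Closed syllables: 1.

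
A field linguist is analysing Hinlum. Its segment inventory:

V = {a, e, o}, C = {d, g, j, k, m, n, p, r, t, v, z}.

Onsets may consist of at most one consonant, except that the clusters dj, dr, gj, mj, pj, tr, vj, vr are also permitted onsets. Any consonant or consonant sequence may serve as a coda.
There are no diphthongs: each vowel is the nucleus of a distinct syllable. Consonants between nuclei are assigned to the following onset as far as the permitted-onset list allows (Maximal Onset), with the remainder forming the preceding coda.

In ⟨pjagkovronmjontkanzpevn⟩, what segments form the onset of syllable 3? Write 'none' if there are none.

The vowels are a, o, o, o, a, e — 6 nuclei, so 6 syllables.
σ1/σ2 boundary: /gk/ — longest licit onset from the right is /k/, leaving /g/ as coda.
σ2/σ3 boundary: /vr/ is a licit onset in full, so it all attaches to the next syllable.
σ3/σ4 boundary: /nmj/; trying suffixes from longest down, /mj/ is the first permitted one, so coda /n/ | onset /mj/.
σ4/σ5 boundary: /ntk/ splits as /nt/ + /k/ (/k/ is the longest suffix that is a licit onset).
σ5/σ6 boundary: /nzp/ splits as /nz/ + /p/ (/p/ is the longest suffix that is a licit onset).
Result: pjag.ko.vron.mjont.kanz.pevn.
Syllable 3 is /vron/: onset /vr/, nucleus /o/, coda /n/.

vr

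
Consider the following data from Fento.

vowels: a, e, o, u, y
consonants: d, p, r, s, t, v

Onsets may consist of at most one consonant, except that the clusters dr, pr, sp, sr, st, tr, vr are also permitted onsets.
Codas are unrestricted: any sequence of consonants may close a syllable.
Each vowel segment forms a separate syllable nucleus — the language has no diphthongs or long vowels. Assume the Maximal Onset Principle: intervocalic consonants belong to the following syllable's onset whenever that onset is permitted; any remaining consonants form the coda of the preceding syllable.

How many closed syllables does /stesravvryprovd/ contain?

Vowels present: e, a, y, o; each is a nucleus, giving 4 syllables.
σ1/σ2 boundary: /sr/ is a licit onset in full, so it all attaches to the next syllable.
σ2/σ3 boundary: /vvr/ splits as /v/ + /vr/ (/vr/ is the longest suffix that is a licit onset).
σ3/σ4 boundary: /pr/ is a licit onset in full, so it all attaches to the next syllable.
Putting it together: ste.srav.vry.provd.
Classifying each syllable: /ste/ (open), /srav/ (closed), /vry/ (open), /provd/ (closed).
Closed syllables: 2.

2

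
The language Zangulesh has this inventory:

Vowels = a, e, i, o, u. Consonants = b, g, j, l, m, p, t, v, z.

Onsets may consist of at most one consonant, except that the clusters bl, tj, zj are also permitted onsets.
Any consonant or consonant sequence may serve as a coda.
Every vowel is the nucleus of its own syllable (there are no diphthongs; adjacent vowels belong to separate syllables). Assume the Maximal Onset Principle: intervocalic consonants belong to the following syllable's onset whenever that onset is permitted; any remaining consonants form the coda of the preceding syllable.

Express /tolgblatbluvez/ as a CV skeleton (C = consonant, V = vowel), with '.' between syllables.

CVCC.CCVC.CCV.CVC

Nuclei (vowels): o, a, u, e → 4 syllables.
Between /o/ (V1) and /a/ (V2): /lgbl/; trying suffixes from longest down, /bl/ is the first permitted one, so coda /lg/ | onset /bl/.
Between /a/ (V2) and /u/ (V3): /tbl/ splits as /t/ + /bl/ (/bl/ is the longest suffix that is a licit onset).
Between /u/ (V3) and /e/ (V4): /v/ is a single consonant, so it becomes the next onset.
Syllabification: tolg.blat.blu.vez.
Mapping each syllable to C/V: /tolg/ → CVCC, /blat/ → CCVC, /blu/ → CCV, /vez/ → CVC.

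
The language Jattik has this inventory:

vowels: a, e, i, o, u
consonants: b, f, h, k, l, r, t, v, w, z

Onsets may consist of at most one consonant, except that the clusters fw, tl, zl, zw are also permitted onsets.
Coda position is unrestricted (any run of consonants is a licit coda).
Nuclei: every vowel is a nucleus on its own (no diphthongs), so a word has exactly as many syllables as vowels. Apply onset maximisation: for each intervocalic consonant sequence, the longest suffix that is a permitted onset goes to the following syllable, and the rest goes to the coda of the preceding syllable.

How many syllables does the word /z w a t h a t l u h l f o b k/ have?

4

Nuclei (vowels): a, a, u, o → 4 syllables.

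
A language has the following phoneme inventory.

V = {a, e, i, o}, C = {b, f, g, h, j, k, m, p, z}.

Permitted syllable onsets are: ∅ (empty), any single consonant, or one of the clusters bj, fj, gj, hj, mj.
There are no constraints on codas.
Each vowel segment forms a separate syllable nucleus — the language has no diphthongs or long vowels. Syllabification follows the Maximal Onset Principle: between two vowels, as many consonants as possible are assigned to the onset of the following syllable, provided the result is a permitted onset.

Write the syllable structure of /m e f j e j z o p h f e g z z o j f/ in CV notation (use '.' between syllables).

Vowels present: e, e, o, e, o; each is a nucleus, giving 5 syllables.
V1 /e/ – V2 /e/: /fj/ is a licit onset in full, so it all attaches to the next syllable.
V2 /e/ – V3 /o/: cluster /jz/ — the longest permitted-onset suffix is /z/; onset = /z/, preceding coda = /j/.
V3 /o/ – V4 /e/: cluster /phf/ — the longest permitted-onset suffix is /f/; onset = /f/, preceding coda = /ph/.
V4 /e/ – V5 /o/: /gzz/ splits as /gz/ + /z/ (/z/ is the longest suffix that is a licit onset).
Syllabification: me.fjej.zoph.fegz.zojf.
Mapping each syllable to C/V: /me/ → CV, /fjej/ → CCVC, /zoph/ → CVCC, /fegz/ → CVCC, /zojf/ → CVCC.

CV.CCVC.CVCC.CVCC.CVCC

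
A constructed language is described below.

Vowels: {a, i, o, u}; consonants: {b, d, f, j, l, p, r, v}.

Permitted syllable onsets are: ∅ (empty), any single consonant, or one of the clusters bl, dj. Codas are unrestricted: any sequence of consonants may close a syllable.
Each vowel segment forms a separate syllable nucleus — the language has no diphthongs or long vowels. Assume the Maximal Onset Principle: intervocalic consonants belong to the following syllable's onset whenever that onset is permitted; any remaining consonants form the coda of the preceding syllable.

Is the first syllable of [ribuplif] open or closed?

The vowels are i, u, i — 3 nuclei, so 3 syllables.
Between /i/ (V1) and /u/ (V2): just /b/ — single C goes to the following onset.
Between /u/ (V2) and /i/ (V3): cluster /pl/ — the longest permitted-onset suffix is /l/; onset = /l/, preceding coda = /p/.
Result: ri.bup.lif.
Syllable 1 is /ri/; it ends in its nucleus with no coda, so it is open.

open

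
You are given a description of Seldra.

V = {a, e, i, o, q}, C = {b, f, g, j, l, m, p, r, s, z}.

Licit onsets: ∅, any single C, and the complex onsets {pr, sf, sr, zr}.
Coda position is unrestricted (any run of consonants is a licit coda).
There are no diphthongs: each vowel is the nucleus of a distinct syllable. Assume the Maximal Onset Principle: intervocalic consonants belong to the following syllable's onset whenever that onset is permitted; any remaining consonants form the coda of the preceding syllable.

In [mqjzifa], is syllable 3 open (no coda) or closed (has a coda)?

open

The vowels are q, i, a — 3 nuclei, so 3 syllables.
Between /q/ (V1) and /i/ (V2): /jz/ splits as /j/ + /z/ (/z/ is the longest suffix that is a licit onset).
Between /i/ (V2) and /a/ (V3): /f/ is a single consonant, so it becomes the next onset.
Putting it together: mqj.zi.fa.
Syllable 3 is /fa/; it ends in its nucleus with no coda, so it is open.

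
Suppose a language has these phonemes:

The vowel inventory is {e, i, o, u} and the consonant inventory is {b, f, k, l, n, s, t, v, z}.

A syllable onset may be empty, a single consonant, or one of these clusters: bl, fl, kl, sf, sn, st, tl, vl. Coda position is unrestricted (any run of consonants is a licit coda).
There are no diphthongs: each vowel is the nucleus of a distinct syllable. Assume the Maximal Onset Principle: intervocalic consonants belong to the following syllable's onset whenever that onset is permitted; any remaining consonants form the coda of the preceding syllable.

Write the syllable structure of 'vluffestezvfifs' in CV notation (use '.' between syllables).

CCVC.CV.CCVCC.CVCC

The vowels are u, e, e, i — 4 nuclei, so 4 syllables.
/u…e/ gap (V1→V2): cluster /ff/ — the longest permitted-onset suffix is /f/; onset = /f/, preceding coda = /f/.
/e…e/ gap (V2→V3): /st/ — entire cluster is a permitted onset → onset /st/, coda ∅.
/e…i/ gap (V3→V4): /zvf/ — longest licit onset from the right is /f/, leaving /zv/ as coda.
Syllabification: vluf.fe.stezv.fifs.
Mapping each syllable to C/V: /vluf/ → CCVC, /fe/ → CV, /stezv/ → CCVCC, /fifs/ → CVCC.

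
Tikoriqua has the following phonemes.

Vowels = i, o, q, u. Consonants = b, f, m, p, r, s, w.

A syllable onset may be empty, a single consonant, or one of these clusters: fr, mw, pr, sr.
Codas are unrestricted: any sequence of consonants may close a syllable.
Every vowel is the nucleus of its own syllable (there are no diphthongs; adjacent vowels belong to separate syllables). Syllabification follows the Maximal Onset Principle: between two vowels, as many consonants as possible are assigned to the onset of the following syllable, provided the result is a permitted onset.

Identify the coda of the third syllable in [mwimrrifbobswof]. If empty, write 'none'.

bs

The vowels are i, i, o, o — 4 nuclei, so 4 syllables.
/i…i/ gap (V1→V2): /mrr/ splits as /mr/ + /r/ (/r/ is the longest suffix that is a licit onset).
/i…o/ gap (V2→V3): cluster /fb/ — the longest permitted-onset suffix is /b/; onset = /b/, preceding coda = /f/.
/o…o/ gap (V3→V4): /bsw/; trying suffixes from longest down, /w/ is the first permitted one, so coda /bs/ | onset /w/.
So the parse is mwimr.rif.bobs.wof.
Syllable 3 is /bobs/: onset /b/, nucleus /o/, coda /bs/.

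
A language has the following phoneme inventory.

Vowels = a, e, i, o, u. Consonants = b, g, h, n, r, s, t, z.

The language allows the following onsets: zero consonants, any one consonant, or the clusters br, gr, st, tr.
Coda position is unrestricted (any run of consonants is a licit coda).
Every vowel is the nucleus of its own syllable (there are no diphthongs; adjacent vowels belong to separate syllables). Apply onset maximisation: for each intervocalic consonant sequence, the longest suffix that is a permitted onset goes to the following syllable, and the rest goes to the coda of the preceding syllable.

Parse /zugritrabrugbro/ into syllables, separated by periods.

The vowels are u, i, a, u, o — 5 nuclei, so 5 syllables.
σ1/σ2 boundary: /gr/ is a licit onset in full, so it all attaches to the next syllable.
σ2/σ3 boundary: /tr/ is a licit onset in full, so it all attaches to the next syllable.
σ3/σ4 boundary: /br/ — entire cluster is a permitted onset → onset /br/, coda ∅.
σ4/σ5 boundary: /gbr/ — longest licit onset from the right is /br/, leaving /g/ as coda.

zu.gri.tra.brug.bro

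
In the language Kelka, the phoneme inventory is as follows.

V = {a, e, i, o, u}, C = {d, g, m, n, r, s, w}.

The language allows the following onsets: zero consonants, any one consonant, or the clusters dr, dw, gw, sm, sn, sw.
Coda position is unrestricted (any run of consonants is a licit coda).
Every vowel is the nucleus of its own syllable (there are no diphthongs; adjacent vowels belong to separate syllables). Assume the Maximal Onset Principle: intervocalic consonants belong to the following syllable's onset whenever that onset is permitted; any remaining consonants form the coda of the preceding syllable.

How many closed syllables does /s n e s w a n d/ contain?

1

Nuclei (vowels): e, a → 2 syllables.
σ1/σ2 boundary: cluster /sw/ — /sw/ is itself a permitted onset, so the whole cluster goes right; preceding coda = ∅.
So the parse is sne.swand.
Classifying each syllable: /sne/ (open), /swand/ (closed).
Closed syllables: 1.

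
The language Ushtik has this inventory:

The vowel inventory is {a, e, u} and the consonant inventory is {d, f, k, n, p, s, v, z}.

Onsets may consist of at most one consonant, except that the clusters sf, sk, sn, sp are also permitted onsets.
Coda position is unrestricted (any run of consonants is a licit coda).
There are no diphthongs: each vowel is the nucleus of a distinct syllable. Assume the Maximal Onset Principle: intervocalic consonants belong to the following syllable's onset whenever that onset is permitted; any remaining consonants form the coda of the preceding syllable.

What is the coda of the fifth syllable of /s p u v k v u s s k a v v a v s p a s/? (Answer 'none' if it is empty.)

s

Vowels present: u, u, a, a, a; each is a nucleus, giving 5 syllables.
V1 /u/ – V2 /u/: cluster /vkv/ — the longest permitted-onset suffix is /v/; onset = /v/, preceding coda = /vk/.
V2 /u/ – V3 /a/: /ssk/ — longest licit onset from the right is /sk/, leaving /s/ as coda.
V3 /a/ – V4 /a/: /vv/; trying suffixes from longest down, /v/ is the first permitted one, so coda /v/ | onset /v/.
V4 /a/ – V5 /a/: cluster /vsp/ — the longest permitted-onset suffix is /sp/; onset = /sp/, preceding coda = /v/.
Result: spuvk.vus.skav.vav.spas.
Syllable 5 is /spas/: onset /sp/, nucleus /a/, coda /s/.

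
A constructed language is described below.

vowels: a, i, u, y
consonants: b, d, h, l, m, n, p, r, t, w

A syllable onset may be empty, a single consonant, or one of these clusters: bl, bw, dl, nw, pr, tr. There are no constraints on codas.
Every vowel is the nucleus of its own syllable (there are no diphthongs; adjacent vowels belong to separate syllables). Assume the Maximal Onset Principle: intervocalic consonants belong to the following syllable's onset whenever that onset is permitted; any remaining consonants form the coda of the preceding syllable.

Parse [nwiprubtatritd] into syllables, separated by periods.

The vowels are i, u, a, i — 4 nuclei, so 4 syllables.
/i…u/ gap (V1→V2): /pr/ — entire cluster is a permitted onset → onset /pr/, coda ∅.
/u…a/ gap (V2→V3): /bt/ — longest licit onset from the right is /t/, leaving /b/ as coda.
/a…i/ gap (V3→V4): cluster /tr/ — /tr/ is itself a permitted onset, so the whole cluster goes right; preceding coda = ∅.

nwi.prub.ta.tritd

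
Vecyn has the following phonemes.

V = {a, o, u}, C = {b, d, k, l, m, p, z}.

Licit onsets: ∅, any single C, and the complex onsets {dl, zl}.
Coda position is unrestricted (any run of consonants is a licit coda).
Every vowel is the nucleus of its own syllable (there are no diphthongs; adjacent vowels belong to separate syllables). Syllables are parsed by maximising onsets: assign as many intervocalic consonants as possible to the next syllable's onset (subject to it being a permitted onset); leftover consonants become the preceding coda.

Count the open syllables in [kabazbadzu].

2

Nuclei (vowels): a, a, a, u → 4 syllables.
V1 /a/ – V2 /a/: /b/ → onset of the next syllable (single consonants are always licit onsets).
V2 /a/ – V3 /a/: /zb/ — longest licit onset from the right is /b/, leaving /z/ as coda.
V3 /a/ – V4 /u/: cluster /dz/ — the longest permitted-onset suffix is /z/; onset = /z/, preceding coda = /d/.
So the parse is ka.baz.bad.zu.
Classifying each syllable: /ka/ (open), /baz/ (closed), /bad/ (closed), /zu/ (open).
Open syllables: 2.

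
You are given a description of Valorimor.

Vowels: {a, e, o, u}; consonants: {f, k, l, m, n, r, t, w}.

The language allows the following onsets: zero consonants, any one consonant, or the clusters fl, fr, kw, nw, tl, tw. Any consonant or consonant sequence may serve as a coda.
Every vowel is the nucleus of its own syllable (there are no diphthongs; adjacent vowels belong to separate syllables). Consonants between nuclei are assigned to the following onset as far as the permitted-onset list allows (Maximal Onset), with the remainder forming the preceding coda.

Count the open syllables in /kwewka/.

The vowels are e, a — 2 nuclei, so 2 syllables.
σ1/σ2 boundary: /wk/ splits as /w/ + /k/ (/k/ is the longest suffix that is a licit onset).
Syllabification: kwew.ka.
Classifying each syllable: /kwew/ (closed), /ka/ (open).
Open syllables: 1.

1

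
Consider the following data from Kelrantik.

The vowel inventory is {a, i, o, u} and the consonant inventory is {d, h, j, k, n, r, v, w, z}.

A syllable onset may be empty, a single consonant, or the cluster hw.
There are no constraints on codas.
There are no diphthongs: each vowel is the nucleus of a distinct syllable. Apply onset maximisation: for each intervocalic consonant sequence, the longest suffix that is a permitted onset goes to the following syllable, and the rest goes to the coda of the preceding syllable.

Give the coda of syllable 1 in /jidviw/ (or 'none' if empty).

d

Vowels present: i, i; each is a nucleus, giving 2 syllables.
Between /i/ (V1) and /i/ (V2): /dv/; trying suffixes from longest down, /v/ is the first permitted one, so coda /d/ | onset /v/.
So the parse is jid.viw.
Syllable 1 is /jid/: onset /j/, nucleus /i/, coda /d/.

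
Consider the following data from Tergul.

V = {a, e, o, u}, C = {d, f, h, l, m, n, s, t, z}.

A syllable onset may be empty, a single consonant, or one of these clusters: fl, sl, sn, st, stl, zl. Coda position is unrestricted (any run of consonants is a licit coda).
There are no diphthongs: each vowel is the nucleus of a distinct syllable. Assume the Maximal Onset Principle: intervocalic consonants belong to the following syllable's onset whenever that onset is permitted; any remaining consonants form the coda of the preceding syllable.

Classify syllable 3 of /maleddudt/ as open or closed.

closed

Vowels present: a, e, u; each is a nucleus, giving 3 syllables.
Between /a/ (V1) and /e/ (V2): /l/ → onset of the next syllable (single consonants are always licit onsets).
Between /e/ (V2) and /u/ (V3): /dd/ — longest licit onset from the right is /d/, leaving /d/ as coda.
So the parse is ma.led.dudt.
Syllable 3 is /dudt/ with coda /dt/, so it is closed.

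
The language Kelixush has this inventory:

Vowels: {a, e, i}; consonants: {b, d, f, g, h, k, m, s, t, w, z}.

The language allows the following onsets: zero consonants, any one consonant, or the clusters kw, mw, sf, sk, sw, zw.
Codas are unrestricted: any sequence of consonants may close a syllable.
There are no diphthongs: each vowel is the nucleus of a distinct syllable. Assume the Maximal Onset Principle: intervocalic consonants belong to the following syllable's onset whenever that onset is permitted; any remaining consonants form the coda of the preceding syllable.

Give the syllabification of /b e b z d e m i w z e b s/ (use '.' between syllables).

Nuclei (vowels): e, e, i, e → 4 syllables.
Between /e/ (V1) and /e/ (V2): cluster /bzd/ — the longest permitted-onset suffix is /d/; onset = /d/, preceding coda = /bz/.
Between /e/ (V2) and /i/ (V3): just /m/ — single C goes to the following onset.
Between /i/ (V3) and /e/ (V4): cluster /wz/ — the longest permitted-onset suffix is /z/; onset = /z/, preceding coda = /w/.

bebz.de.miw.zebs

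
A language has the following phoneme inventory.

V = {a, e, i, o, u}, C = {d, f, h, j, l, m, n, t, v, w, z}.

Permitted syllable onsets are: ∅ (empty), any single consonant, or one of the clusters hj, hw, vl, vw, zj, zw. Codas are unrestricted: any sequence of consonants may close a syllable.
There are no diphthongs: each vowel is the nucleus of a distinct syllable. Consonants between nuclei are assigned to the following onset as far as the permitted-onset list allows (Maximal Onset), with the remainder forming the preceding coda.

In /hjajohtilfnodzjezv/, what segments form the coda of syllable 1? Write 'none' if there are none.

Nuclei (vowels): a, o, i, o, e → 5 syllables.
/a…o/ gap (V1→V2): /j/ is a single consonant, so it becomes the next onset.
/o…i/ gap (V2→V3): /ht/ splits as /h/ + /t/ (/t/ is the longest suffix that is a licit onset).
/i…o/ gap (V3→V4): cluster /lfn/ — the longest permitted-onset suffix is /n/; onset = /n/, preceding coda = /lf/.
/o…e/ gap (V4→V5): /dzj/ splits as /d/ + /zj/ (/zj/ is the longest suffix that is a licit onset).
Putting it together: hja.joh.tilf.nod.zjezv.
Syllable 1 is /hja/: onset /hj/, nucleus /a/, coda ∅.

none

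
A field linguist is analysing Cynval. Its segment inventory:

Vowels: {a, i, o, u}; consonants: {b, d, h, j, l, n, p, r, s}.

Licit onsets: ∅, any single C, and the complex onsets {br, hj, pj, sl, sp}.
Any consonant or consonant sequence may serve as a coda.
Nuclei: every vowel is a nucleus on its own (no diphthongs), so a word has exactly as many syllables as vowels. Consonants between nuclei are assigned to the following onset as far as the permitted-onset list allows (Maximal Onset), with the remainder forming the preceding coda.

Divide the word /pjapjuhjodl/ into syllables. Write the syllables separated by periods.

The vowels are a, u, o — 3 nuclei, so 3 syllables.
V1 /a/ – V2 /u/: /pj/ is a licit onset in full, so it all attaches to the next syllable.
V2 /u/ – V3 /o/: /hj/ — entire cluster is a permitted onset → onset /hj/, coda ∅.

pja.pju.hjodl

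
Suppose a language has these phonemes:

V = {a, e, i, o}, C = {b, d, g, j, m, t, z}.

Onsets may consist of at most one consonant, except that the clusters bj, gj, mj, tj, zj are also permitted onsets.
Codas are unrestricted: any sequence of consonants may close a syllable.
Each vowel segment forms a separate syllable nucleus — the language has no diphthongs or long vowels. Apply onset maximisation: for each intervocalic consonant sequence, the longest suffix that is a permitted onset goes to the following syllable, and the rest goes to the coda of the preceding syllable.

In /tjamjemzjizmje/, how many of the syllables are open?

2

Nuclei (vowels): a, e, i, e → 4 syllables.
σ1/σ2 boundary: /mj/ is a licit onset in full, so it all attaches to the next syllable.
σ2/σ3 boundary: /mzj/ splits as /m/ + /zj/ (/zj/ is the longest suffix that is a licit onset).
σ3/σ4 boundary: /zmj/; trying suffixes from longest down, /mj/ is the first permitted one, so coda /z/ | onset /mj/.
So the parse is tja.mjem.zjiz.mje.
Classifying each syllable: /tja/ (open), /mjem/ (closed), /zjiz/ (closed), /mje/ (open).
Open syllables: 2.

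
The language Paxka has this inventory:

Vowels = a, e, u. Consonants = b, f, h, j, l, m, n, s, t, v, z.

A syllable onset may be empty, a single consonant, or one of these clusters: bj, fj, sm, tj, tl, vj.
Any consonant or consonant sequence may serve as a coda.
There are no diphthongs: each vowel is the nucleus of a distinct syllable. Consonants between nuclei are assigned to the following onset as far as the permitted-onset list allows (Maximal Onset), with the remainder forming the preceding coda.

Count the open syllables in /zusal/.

The vowels are u, a — 2 nuclei, so 2 syllables.
V1 /u/ – V2 /a/: /s/ → onset of the next syllable (single consonants are always licit onsets).
So the parse is zu.sal.
Classifying each syllable: /zu/ (open), /sal/ (closed).
Open syllables: 1.

1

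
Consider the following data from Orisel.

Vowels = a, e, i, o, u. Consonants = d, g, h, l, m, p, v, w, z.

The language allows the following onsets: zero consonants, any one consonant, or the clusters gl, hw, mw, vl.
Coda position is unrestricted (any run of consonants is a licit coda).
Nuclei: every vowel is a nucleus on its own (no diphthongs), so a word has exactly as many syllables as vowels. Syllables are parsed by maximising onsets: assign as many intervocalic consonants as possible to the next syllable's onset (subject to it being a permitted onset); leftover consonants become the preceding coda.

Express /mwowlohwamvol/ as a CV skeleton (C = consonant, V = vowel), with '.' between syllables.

Nuclei (vowels): o, o, a, o → 4 syllables.
Between /o/ (V1) and /o/ (V2): /wl/; trying suffixes from longest down, /l/ is the first permitted one, so coda /w/ | onset /l/.
Between /o/ (V2) and /a/ (V3): /hw/ — entire cluster is a permitted onset → onset /hw/, coda ∅.
Between /a/ (V3) and /o/ (V4): /mv/ splits as /m/ + /v/ (/v/ is the longest suffix that is a licit onset).
Putting it together: mwow.lo.hwam.vol.
Mapping each syllable to C/V: /mwow/ → CCVC, /lo/ → CV, /hwam/ → CCVC, /vol/ → CVC.

CCVC.CV.CCVC.CVC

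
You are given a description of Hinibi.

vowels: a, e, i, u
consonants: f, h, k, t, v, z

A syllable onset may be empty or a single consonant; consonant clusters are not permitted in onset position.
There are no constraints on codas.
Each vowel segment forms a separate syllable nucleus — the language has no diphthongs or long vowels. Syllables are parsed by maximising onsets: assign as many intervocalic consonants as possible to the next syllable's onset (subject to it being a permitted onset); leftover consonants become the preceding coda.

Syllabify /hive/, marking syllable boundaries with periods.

Vowels present: i, e; each is a nucleus, giving 2 syllables.
V1 /i/ – V2 /e/: /v/ → onset of the next syllable (single consonants are always licit onsets).

hi.ve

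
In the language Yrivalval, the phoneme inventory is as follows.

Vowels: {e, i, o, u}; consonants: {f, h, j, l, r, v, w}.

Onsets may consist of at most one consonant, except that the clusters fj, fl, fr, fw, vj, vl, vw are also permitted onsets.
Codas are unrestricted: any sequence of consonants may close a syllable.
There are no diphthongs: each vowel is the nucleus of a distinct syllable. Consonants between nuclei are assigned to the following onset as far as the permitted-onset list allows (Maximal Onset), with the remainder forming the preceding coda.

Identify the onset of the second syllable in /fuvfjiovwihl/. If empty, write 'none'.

fj

Vowels present: u, i, o, i; each is a nucleus, giving 4 syllables.
V1 /u/ – V2 /i/: cluster /vfj/ — the longest permitted-onset suffix is /fj/; onset = /fj/, preceding coda = /v/.
V2 /i/ – V3 /o/: hiatus — the boundary sits between the two vowels.
V3 /o/ – V4 /i/: cluster /vw/ — /vw/ is itself a permitted onset, so the whole cluster goes right; preceding coda = ∅.
Putting it together: fuv.fji.o.vwihl.
Syllable 2 is /fji/: onset /fj/, nucleus /i/, coda ∅.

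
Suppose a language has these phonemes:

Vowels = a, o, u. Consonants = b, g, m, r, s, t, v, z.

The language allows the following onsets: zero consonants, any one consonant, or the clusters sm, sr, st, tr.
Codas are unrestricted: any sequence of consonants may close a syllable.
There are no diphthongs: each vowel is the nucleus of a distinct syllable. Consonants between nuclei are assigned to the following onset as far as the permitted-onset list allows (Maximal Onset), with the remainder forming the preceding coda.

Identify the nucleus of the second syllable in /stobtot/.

Nuclei (vowels): o, o → 2 syllables.
The second nucleus (vowel 2 from the left) is /o/.

o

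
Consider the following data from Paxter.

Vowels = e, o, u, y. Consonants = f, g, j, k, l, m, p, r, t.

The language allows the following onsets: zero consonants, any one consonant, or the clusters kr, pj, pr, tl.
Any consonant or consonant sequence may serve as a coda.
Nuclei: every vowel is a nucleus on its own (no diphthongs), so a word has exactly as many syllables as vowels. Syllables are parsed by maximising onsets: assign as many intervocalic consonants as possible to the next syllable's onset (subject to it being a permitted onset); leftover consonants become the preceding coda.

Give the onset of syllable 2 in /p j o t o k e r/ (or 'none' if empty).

t

Vowels present: o, o, e; each is a nucleus, giving 3 syllables.
σ1/σ2 boundary: just /t/ — single C goes to the following onset.
σ2/σ3 boundary: just /k/ — single C goes to the following onset.
So the parse is pjo.to.ker.
Syllable 2 is /to/: onset /t/, nucleus /o/, coda ∅.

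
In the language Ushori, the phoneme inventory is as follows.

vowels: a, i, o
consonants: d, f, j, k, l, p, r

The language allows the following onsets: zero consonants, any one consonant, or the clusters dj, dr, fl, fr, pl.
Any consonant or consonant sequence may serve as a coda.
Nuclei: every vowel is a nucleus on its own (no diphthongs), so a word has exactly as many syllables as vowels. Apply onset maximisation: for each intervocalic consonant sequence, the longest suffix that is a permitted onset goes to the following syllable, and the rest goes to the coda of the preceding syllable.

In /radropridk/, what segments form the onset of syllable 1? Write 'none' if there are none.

Nuclei (vowels): a, o, i → 3 syllables.
Between /a/ (V1) and /o/ (V2): /dr/ is a licit onset in full, so it all attaches to the next syllable.
Between /o/ (V2) and /i/ (V3): /pr/ splits as /p/ + /r/ (/r/ is the longest suffix that is a licit onset).
So the parse is ra.drop.ridk.
Syllable 1 is /ra/: onset /r/, nucleus /a/, coda ∅.

r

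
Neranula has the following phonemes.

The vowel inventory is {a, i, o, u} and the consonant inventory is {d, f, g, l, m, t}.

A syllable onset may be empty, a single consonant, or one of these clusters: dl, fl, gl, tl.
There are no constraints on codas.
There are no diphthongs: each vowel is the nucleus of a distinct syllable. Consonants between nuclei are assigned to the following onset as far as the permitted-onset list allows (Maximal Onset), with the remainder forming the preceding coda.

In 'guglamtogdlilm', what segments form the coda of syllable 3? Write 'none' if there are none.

g

Vowels present: u, a, o, i; each is a nucleus, giving 4 syllables.
Between /u/ (V1) and /a/ (V2): /gl/ — entire cluster is a permitted onset → onset /gl/, coda ∅.
Between /a/ (V2) and /o/ (V3): /mt/ — longest licit onset from the right is /t/, leaving /m/ as coda.
Between /o/ (V3) and /i/ (V4): /gdl/ — longest licit onset from the right is /dl/, leaving /g/ as coda.
Result: gu.glam.tog.dlilm.
Syllable 3 is /tog/: onset /t/, nucleus /o/, coda /g/.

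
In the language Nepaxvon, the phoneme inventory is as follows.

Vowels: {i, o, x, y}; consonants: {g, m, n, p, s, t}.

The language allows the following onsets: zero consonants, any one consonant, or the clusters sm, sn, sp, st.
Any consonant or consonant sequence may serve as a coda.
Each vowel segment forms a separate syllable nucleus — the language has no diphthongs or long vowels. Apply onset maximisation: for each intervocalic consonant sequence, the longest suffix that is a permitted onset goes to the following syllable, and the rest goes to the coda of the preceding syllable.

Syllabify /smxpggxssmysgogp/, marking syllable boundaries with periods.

Vowels present: x, x, y, o; each is a nucleus, giving 4 syllables.
V1 /x/ – V2 /x/: cluster /pgg/ — the longest permitted-onset suffix is /g/; onset = /g/, preceding coda = /pg/.
V2 /x/ – V3 /y/: cluster /ssm/ — the longest permitted-onset suffix is /sm/; onset = /sm/, preceding coda = /s/.
V3 /y/ – V4 /o/: /sg/; trying suffixes from longest down, /g/ is the first permitted one, so coda /s/ | onset /g/.

smxpg.gxs.smys.gogp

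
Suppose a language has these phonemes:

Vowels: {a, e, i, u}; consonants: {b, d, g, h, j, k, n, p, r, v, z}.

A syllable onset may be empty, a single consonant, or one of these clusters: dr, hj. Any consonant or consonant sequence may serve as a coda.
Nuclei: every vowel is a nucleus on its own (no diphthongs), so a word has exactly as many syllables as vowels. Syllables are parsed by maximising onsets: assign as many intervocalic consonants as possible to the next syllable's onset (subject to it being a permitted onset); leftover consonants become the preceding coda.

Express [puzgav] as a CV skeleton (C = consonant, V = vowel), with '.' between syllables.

The vowels are u, a — 2 nuclei, so 2 syllables.
σ1/σ2 boundary: /zg/ splits as /z/ + /g/ (/g/ is the longest suffix that is a licit onset).
Syllabification: puz.gav.
Mapping each syllable to C/V: /puz/ → CVC, /gav/ → CVC.

CVC.CVC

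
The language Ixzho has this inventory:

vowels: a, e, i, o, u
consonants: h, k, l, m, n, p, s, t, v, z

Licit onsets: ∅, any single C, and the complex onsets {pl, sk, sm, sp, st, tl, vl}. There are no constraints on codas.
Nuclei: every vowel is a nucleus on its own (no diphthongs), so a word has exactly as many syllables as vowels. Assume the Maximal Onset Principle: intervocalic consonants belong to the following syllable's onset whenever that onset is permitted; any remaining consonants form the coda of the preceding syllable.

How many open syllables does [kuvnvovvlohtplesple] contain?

1

Nuclei (vowels): u, o, o, e, e → 5 syllables.
σ1/σ2 boundary: /vnv/ — longest licit onset from the right is /v/, leaving /vn/ as coda.
σ2/σ3 boundary: /vvl/ — longest licit onset from the right is /vl/, leaving /v/ as coda.
σ3/σ4 boundary: /htpl/; trying suffixes from longest down, /pl/ is the first permitted one, so coda /ht/ | onset /pl/.
σ4/σ5 boundary: /spl/ splits as /s/ + /pl/ (/pl/ is the longest suffix that is a licit onset).
So the parse is kuvn.vov.vloht.ples.ple.
Classifying each syllable: /kuvn/ (closed), /vov/ (closed), /vloht/ (closed), /ples/ (closed), /ple/ (open).
Open syllables: 1.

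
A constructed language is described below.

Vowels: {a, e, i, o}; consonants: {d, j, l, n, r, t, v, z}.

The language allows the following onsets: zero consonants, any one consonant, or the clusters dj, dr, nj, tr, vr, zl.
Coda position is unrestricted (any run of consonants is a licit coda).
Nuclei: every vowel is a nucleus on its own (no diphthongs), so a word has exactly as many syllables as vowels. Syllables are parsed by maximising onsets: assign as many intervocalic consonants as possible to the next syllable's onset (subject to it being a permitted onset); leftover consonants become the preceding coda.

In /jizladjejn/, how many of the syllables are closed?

1

Vowels present: i, a, e; each is a nucleus, giving 3 syllables.
σ1/σ2 boundary: /zl/ is a licit onset in full, so it all attaches to the next syllable.
σ2/σ3 boundary: /dj/ — entire cluster is a permitted onset → onset /dj/, coda ∅.
Putting it together: ji.zla.djejn.
Classifying each syllable: /ji/ (open), /zla/ (open), /djejn/ (closed).
Closed syllables: 1.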